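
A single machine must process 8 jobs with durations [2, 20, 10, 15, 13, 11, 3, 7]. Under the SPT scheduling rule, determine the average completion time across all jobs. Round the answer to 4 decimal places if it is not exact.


Sort jobs by processing time (SPT order): [2, 3, 7, 10, 11, 13, 15, 20]
Compute completion times sequentially:
  Job 1: processing = 2, completes at 2
  Job 2: processing = 3, completes at 5
  Job 3: processing = 7, completes at 12
  Job 4: processing = 10, completes at 22
  Job 5: processing = 11, completes at 33
  Job 6: processing = 13, completes at 46
  Job 7: processing = 15, completes at 61
  Job 8: processing = 20, completes at 81
Sum of completion times = 262
Average completion time = 262/8 = 32.75

32.75


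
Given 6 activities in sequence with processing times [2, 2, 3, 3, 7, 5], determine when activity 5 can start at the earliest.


Activity 5 starts after activities 1 through 4 complete.
Predecessor durations: [2, 2, 3, 3]
ES = 2 + 2 + 3 + 3 = 10

10


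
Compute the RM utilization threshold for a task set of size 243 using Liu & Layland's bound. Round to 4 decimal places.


Compute 2^(1/243) = 1.0028565297
Subtract 1: 1.0028565297 - 1 = 0.0028565297
Multiply by n: 243 * 0.0028565297 = 0.6941367171
Round to 4 dp: 0.6941

0.6941


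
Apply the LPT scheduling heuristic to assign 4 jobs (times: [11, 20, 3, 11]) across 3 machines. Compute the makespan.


Sort jobs in decreasing order (LPT): [20, 11, 11, 3]
Assign each job to the least loaded machine:
  Machine 1: jobs [20], load = 20
  Machine 2: jobs [11, 3], load = 14
  Machine 3: jobs [11], load = 11
Makespan = max load = 20

20


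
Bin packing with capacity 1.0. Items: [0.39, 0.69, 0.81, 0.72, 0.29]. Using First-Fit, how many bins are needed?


Place items sequentially using First-Fit:
  Item 0.39 -> new Bin 1
  Item 0.69 -> new Bin 2
  Item 0.81 -> new Bin 3
  Item 0.72 -> new Bin 4
  Item 0.29 -> Bin 1 (now 0.68)
Total bins used = 4

4


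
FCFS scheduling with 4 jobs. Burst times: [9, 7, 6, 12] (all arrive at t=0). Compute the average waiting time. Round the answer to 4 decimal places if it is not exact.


FCFS order (as given): [9, 7, 6, 12]
Waiting times:
  Job 1: wait = 0
  Job 2: wait = 9
  Job 3: wait = 16
  Job 4: wait = 22
Sum of waiting times = 47
Average waiting time = 47/4 = 11.75

11.75


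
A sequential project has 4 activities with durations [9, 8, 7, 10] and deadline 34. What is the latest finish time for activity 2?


LF(activity 2) = deadline - sum of successor durations
Successors: activities 3 through 4 with durations [7, 10]
Sum of successor durations = 17
LF = 34 - 17 = 17

17


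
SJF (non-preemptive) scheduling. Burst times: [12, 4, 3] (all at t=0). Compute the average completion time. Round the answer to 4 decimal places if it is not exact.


SJF order (ascending): [3, 4, 12]
Completion times:
  Job 1: burst=3, C=3
  Job 2: burst=4, C=7
  Job 3: burst=12, C=19
Average completion = 29/3 = 9.6667

9.6667


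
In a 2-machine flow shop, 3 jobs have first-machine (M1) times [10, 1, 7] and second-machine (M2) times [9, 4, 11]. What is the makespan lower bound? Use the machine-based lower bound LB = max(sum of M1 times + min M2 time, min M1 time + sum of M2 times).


LB1 = sum(M1 times) + min(M2 times) = 18 + 4 = 22
LB2 = min(M1 times) + sum(M2 times) = 1 + 24 = 25
Lower bound = max(LB1, LB2) = max(22, 25) = 25

25


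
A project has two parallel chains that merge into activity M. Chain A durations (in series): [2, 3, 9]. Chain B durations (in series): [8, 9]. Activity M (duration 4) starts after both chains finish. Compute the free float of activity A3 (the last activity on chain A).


ES(A3) = sum of predecessors on chain A = 5
EF(A3) = ES + duration = 5 + 9 = 14
Successor of A3 is M. ES(M) = max(sum(A), sum(B)) = max(14, 17) = 17
Free float = ES(successor) - EF(current) = 17 - 14 = 3

3


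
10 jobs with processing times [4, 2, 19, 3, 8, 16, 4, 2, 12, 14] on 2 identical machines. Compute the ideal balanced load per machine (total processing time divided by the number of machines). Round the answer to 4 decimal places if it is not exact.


Total processing time = 4 + 2 + 19 + 3 + 8 + 16 + 4 + 2 + 12 + 14 = 84
Number of machines = 2
Ideal balanced load = 84 / 2 = 42.0

42.0


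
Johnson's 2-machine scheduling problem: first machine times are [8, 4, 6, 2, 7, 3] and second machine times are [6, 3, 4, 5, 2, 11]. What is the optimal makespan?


Apply Johnson's rule:
  Group 1 (a <= b): [(4, 2, 5), (6, 3, 11)]
  Group 2 (a > b): [(1, 8, 6), (3, 6, 4), (2, 4, 3), (5, 7, 2)]
Optimal job order: [4, 6, 1, 3, 2, 5]
Schedule:
  Job 4: M1 done at 2, M2 done at 7
  Job 6: M1 done at 5, M2 done at 18
  Job 1: M1 done at 13, M2 done at 24
  Job 3: M1 done at 19, M2 done at 28
  Job 2: M1 done at 23, M2 done at 31
  Job 5: M1 done at 30, M2 done at 33
Makespan = 33

33


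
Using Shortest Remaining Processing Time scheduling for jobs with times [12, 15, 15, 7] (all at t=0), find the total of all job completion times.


Since all jobs arrive at t=0, SRPT equals SPT ordering.
SPT order: [7, 12, 15, 15]
Completion times:
  Job 1: p=7, C=7
  Job 2: p=12, C=19
  Job 3: p=15, C=34
  Job 4: p=15, C=49
Total completion time = 7 + 19 + 34 + 49 = 109

109


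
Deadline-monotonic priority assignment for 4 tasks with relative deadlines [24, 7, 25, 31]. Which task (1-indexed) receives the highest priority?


Sort tasks by relative deadline (ascending):
  Task 2: deadline = 7
  Task 1: deadline = 24
  Task 3: deadline = 25
  Task 4: deadline = 31
Priority order (highest first): [2, 1, 3, 4]
Highest priority task = 2

2


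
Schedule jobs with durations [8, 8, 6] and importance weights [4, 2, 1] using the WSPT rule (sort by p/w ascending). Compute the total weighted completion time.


Compute p/w ratios and sort ascending (WSPT): [(8, 4), (8, 2), (6, 1)]
Compute weighted completion times:
  Job (p=8,w=4): C=8, w*C=4*8=32
  Job (p=8,w=2): C=16, w*C=2*16=32
  Job (p=6,w=1): C=22, w*C=1*22=22
Total weighted completion time = 86

86


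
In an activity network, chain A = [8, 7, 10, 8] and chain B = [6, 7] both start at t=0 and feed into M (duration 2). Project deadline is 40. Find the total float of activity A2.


Forward pass: ES(A2) = sum of predecessors on chain A = 8
EF = ES + duration = 8 + 7 = 15
Backward pass: LF(M) = deadline = 40; LS(M) = 40 - 2 = 38
LF(A2) = LS(M) - sum(successors on chain A) = 38 - 18 = 20
LS = LF - duration = 20 - 7 = 13
Total float = LS - ES = 13 - 8 = 5

5


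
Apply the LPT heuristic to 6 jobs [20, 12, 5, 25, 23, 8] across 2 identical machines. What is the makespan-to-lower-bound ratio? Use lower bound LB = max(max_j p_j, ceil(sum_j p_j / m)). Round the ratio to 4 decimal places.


LPT order: [25, 23, 20, 12, 8, 5]
Machine loads after assignment: [45, 48]
LPT makespan = 48
Lower bound = max(max_job, ceil(total/2)) = max(25, 47) = 47
Ratio = 48 / 47 = 1.0213

1.0213


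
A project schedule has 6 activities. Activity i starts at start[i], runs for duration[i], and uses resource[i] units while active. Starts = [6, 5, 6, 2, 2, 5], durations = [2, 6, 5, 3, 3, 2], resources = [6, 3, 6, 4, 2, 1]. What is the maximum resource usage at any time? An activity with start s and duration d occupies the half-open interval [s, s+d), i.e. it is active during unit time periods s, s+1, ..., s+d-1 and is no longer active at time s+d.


Each activity i is active on [start_i, start_i + duration_i).
Compute total resource usage per time slot:
  t=0: active resources = [], total = 0
  t=1: active resources = [], total = 0
  t=2: active resources = [4, 2], total = 6
  t=3: active resources = [4, 2], total = 6
  t=4: active resources = [4, 2], total = 6
  t=5: active resources = [3, 1], total = 4
  t=6: active resources = [6, 3, 6, 1], total = 16
  t=7: active resources = [6, 3, 6], total = 15
  t=8: active resources = [3, 6], total = 9
  t=9: active resources = [3, 6], total = 9
  t=10: active resources = [3, 6], total = 9
Peak resource demand = 16

16


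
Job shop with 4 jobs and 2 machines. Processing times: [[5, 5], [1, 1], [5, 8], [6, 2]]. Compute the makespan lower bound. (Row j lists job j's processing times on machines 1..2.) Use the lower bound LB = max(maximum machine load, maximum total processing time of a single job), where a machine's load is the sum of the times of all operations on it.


Machine loads:
  Machine 1: 5 + 1 + 5 + 6 = 17
  Machine 2: 5 + 1 + 8 + 2 = 16
Max machine load = 17
Job totals:
  Job 1: 10
  Job 2: 2
  Job 3: 13
  Job 4: 8
Max job total = 13
Lower bound = max(17, 13) = 17

17


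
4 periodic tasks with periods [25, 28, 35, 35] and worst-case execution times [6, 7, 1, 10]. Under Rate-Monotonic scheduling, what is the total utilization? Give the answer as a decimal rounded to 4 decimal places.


Compute individual utilizations (exact fractions):
  Task 1: C/T = 6/25 (approx. 0.24)
  Task 2: C/T = 7/28 = 1/4 (approx. 0.25)
  Task 3: C/T = 1/35 (approx. 0.0286)
  Task 4: C/T = 10/35 = 2/7 (approx. 0.2857)
Total utilization U = 6/25 + 1/4 + 1/35 + 2/7 = 563/700
Rounded to 4 decimal places: U = 0.8043
RM (Liu & Layland) bound for 4 tasks = 0.756828; compare with U = 563/700 (approx. 0.804286)
bound < U <= 1, so the RM sufficient condition is not met (inconclusive; an exact test such as response-time analysis is needed).

0.8043


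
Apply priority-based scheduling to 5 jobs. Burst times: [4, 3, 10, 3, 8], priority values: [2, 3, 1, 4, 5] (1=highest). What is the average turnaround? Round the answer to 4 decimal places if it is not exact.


Sort by priority (ascending = highest first):
Order: [(1, 10), (2, 4), (3, 3), (4, 3), (5, 8)]
Completion times:
  Priority 1, burst=10, C=10
  Priority 2, burst=4, C=14
  Priority 3, burst=3, C=17
  Priority 4, burst=3, C=20
  Priority 5, burst=8, C=28
Average turnaround = 89/5 = 17.8

17.8


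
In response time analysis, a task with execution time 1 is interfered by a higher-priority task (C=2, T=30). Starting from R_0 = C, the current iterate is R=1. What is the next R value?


R_next = C + ceil(R_prev / T_hp) * C_hp
ceil(1 / 30) = ceil(0.0333) = 1
Interference = 1 * 2 = 2
R_next = 1 + 2 = 3

3


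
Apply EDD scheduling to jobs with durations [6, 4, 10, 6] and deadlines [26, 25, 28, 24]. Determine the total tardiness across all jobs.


Sort by due date (EDD order): [(6, 24), (4, 25), (6, 26), (10, 28)]
Compute completion times and tardiness:
  Job 1: p=6, d=24, C=6, tardiness=max(0,6-24)=0
  Job 2: p=4, d=25, C=10, tardiness=max(0,10-25)=0
  Job 3: p=6, d=26, C=16, tardiness=max(0,16-26)=0
  Job 4: p=10, d=28, C=26, tardiness=max(0,26-28)=0
Total tardiness = 0

0


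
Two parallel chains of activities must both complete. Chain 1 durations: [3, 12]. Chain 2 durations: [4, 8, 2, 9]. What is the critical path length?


Path A total = 3 + 12 = 15
Path B total = 4 + 8 + 2 + 9 = 23
Critical path = longest path = max(15, 23) = 23

23


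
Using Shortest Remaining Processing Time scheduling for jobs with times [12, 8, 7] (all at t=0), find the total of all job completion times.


Since all jobs arrive at t=0, SRPT equals SPT ordering.
SPT order: [7, 8, 12]
Completion times:
  Job 1: p=7, C=7
  Job 2: p=8, C=15
  Job 3: p=12, C=27
Total completion time = 7 + 15 + 27 = 49

49


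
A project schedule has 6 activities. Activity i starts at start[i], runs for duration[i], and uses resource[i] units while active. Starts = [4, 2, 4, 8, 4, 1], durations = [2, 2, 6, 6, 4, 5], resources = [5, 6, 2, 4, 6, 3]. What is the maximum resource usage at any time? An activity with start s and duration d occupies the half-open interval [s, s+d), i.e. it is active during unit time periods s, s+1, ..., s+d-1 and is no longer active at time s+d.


Each activity i is active on [start_i, start_i + duration_i).
Compute total resource usage per time slot:
  t=0: active resources = [], total = 0
  t=1: active resources = [3], total = 3
  t=2: active resources = [6, 3], total = 9
  t=3: active resources = [6, 3], total = 9
  t=4: active resources = [5, 2, 6, 3], total = 16
  t=5: active resources = [5, 2, 6, 3], total = 16
  t=6: active resources = [2, 6], total = 8
  t=7: active resources = [2, 6], total = 8
  t=8: active resources = [2, 4], total = 6
  t=9: active resources = [2, 4], total = 6
  t=10: active resources = [4], total = 4
  t=11: active resources = [4], total = 4
  t=12: active resources = [4], total = 4
  t=13: active resources = [4], total = 4
Peak resource demand = 16

16


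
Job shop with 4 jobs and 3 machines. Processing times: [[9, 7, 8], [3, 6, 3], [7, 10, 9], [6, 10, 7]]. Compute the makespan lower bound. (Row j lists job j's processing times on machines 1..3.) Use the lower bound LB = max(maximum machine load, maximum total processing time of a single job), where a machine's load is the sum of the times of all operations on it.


Machine loads:
  Machine 1: 9 + 3 + 7 + 6 = 25
  Machine 2: 7 + 6 + 10 + 10 = 33
  Machine 3: 8 + 3 + 9 + 7 = 27
Max machine load = 33
Job totals:
  Job 1: 24
  Job 2: 12
  Job 3: 26
  Job 4: 23
Max job total = 26
Lower bound = max(33, 26) = 33

33


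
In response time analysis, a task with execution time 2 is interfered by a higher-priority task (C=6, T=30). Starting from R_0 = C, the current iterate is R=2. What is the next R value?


R_next = C + ceil(R_prev / T_hp) * C_hp
ceil(2 / 30) = ceil(0.0667) = 1
Interference = 1 * 6 = 6
R_next = 2 + 6 = 8

8


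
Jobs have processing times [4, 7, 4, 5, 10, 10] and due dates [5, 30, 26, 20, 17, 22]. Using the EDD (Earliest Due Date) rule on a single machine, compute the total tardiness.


Sort by due date (EDD order): [(4, 5), (10, 17), (5, 20), (10, 22), (4, 26), (7, 30)]
Compute completion times and tardiness:
  Job 1: p=4, d=5, C=4, tardiness=max(0,4-5)=0
  Job 2: p=10, d=17, C=14, tardiness=max(0,14-17)=0
  Job 3: p=5, d=20, C=19, tardiness=max(0,19-20)=0
  Job 4: p=10, d=22, C=29, tardiness=max(0,29-22)=7
  Job 5: p=4, d=26, C=33, tardiness=max(0,33-26)=7
  Job 6: p=7, d=30, C=40, tardiness=max(0,40-30)=10
Total tardiness = 24

24


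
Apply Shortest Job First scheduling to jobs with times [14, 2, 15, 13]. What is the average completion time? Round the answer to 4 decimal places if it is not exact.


SJF order (ascending): [2, 13, 14, 15]
Completion times:
  Job 1: burst=2, C=2
  Job 2: burst=13, C=15
  Job 3: burst=14, C=29
  Job 4: burst=15, C=44
Average completion = 90/4 = 22.5

22.5


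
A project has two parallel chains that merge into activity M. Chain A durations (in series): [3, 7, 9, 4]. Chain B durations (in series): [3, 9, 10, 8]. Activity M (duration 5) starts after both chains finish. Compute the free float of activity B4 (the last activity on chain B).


ES(B4) = sum of predecessors on chain B = 22
EF(B4) = ES + duration = 22 + 8 = 30
Successor of B4 is M. ES(M) = max(sum(A), sum(B)) = max(23, 30) = 30
Free float = ES(successor) - EF(current) = 30 - 30 = 0

0


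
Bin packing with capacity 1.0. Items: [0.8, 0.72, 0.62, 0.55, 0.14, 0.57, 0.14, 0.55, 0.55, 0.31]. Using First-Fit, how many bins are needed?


Place items sequentially using First-Fit:
  Item 0.8 -> new Bin 1
  Item 0.72 -> new Bin 2
  Item 0.62 -> new Bin 3
  Item 0.55 -> new Bin 4
  Item 0.14 -> Bin 1 (now 0.94)
  Item 0.57 -> new Bin 5
  Item 0.14 -> Bin 2 (now 0.86)
  Item 0.55 -> new Bin 6
  Item 0.55 -> new Bin 7
  Item 0.31 -> Bin 3 (now 0.93)
Total bins used = 7

7


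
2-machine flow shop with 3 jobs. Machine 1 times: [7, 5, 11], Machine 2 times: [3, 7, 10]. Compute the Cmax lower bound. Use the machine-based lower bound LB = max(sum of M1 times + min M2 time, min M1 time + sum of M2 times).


LB1 = sum(M1 times) + min(M2 times) = 23 + 3 = 26
LB2 = min(M1 times) + sum(M2 times) = 5 + 20 = 25
Lower bound = max(LB1, LB2) = max(26, 25) = 26

26


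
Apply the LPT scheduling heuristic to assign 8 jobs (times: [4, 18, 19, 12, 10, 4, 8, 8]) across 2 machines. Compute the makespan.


Sort jobs in decreasing order (LPT): [19, 18, 12, 10, 8, 8, 4, 4]
Assign each job to the least loaded machine:
  Machine 1: jobs [19, 10, 8, 4], load = 41
  Machine 2: jobs [18, 12, 8, 4], load = 42
Makespan = max load = 42

42


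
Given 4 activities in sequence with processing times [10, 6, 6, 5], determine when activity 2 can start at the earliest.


Activity 2 starts after activities 1 through 1 complete.
Predecessor durations: [10]
ES = 10 = 10

10


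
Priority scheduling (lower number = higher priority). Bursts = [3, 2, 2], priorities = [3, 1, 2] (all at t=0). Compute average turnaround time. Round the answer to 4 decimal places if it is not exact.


Sort by priority (ascending = highest first):
Order: [(1, 2), (2, 2), (3, 3)]
Completion times:
  Priority 1, burst=2, C=2
  Priority 2, burst=2, C=4
  Priority 3, burst=3, C=7
Average turnaround = 13/3 = 4.3333

4.3333


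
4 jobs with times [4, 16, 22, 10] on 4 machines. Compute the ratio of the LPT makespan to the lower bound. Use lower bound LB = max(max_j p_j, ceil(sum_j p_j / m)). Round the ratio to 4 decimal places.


LPT order: [22, 16, 10, 4]
Machine loads after assignment: [22, 16, 10, 4]
LPT makespan = 22
Lower bound = max(max_job, ceil(total/4)) = max(22, 13) = 22
Ratio = 22 / 22 = 1.0

1.0


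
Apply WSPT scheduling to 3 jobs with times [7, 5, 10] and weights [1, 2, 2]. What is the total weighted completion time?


Compute p/w ratios and sort ascending (WSPT): [(5, 2), (10, 2), (7, 1)]
Compute weighted completion times:
  Job (p=5,w=2): C=5, w*C=2*5=10
  Job (p=10,w=2): C=15, w*C=2*15=30
  Job (p=7,w=1): C=22, w*C=1*22=22
Total weighted completion time = 62

62


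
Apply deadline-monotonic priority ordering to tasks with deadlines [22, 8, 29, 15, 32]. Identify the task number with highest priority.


Sort tasks by relative deadline (ascending):
  Task 2: deadline = 8
  Task 4: deadline = 15
  Task 1: deadline = 22
  Task 3: deadline = 29
  Task 5: deadline = 32
Priority order (highest first): [2, 4, 1, 3, 5]
Highest priority task = 2

2


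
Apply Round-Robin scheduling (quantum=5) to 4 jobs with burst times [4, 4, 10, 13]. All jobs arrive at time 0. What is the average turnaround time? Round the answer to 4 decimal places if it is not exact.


Time quantum = 5
Execution trace:
  J1 runs 4 units, time = 4
  J2 runs 4 units, time = 8
  J3 runs 5 units, time = 13
  J4 runs 5 units, time = 18
  J3 runs 5 units, time = 23
  J4 runs 5 units, time = 28
  J4 runs 3 units, time = 31
Finish times: [4, 8, 23, 31]
Average turnaround = 66/4 = 16.5

16.5


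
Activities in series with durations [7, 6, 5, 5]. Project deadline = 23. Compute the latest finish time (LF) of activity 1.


LF(activity 1) = deadline - sum of successor durations
Successors: activities 2 through 4 with durations [6, 5, 5]
Sum of successor durations = 16
LF = 23 - 16 = 7

7


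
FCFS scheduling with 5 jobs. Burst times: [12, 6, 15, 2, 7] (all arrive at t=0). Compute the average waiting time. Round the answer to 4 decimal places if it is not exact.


FCFS order (as given): [12, 6, 15, 2, 7]
Waiting times:
  Job 1: wait = 0
  Job 2: wait = 12
  Job 3: wait = 18
  Job 4: wait = 33
  Job 5: wait = 35
Sum of waiting times = 98
Average waiting time = 98/5 = 19.6

19.6


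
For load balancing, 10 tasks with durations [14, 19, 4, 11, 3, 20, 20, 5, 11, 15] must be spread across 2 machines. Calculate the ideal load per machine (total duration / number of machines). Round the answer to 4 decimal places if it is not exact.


Total processing time = 14 + 19 + 4 + 11 + 3 + 20 + 20 + 5 + 11 + 15 = 122
Number of machines = 2
Ideal balanced load = 122 / 2 = 61.0

61.0


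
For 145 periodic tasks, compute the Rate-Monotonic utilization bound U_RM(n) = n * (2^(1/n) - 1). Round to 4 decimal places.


Compute 2^(1/145) = 1.0047917694
Subtract 1: 1.0047917694 - 1 = 0.0047917694
Multiply by n: 145 * 0.0047917694 = 0.6948065630
Round to 4 dp: 0.6948

0.6948


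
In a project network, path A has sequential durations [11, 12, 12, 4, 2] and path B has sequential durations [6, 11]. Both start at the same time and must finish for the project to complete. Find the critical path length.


Path A total = 11 + 12 + 12 + 4 + 2 = 41
Path B total = 6 + 11 = 17
Critical path = longest path = max(41, 17) = 41

41


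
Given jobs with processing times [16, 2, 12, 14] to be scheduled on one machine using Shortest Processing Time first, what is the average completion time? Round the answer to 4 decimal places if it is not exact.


Sort jobs by processing time (SPT order): [2, 12, 14, 16]
Compute completion times sequentially:
  Job 1: processing = 2, completes at 2
  Job 2: processing = 12, completes at 14
  Job 3: processing = 14, completes at 28
  Job 4: processing = 16, completes at 44
Sum of completion times = 88
Average completion time = 88/4 = 22.0

22.0


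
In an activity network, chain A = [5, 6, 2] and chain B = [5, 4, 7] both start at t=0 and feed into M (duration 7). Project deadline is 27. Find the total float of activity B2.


Forward pass: ES(B2) = sum of predecessors on chain B = 5
EF = ES + duration = 5 + 4 = 9
Backward pass: LF(M) = deadline = 27; LS(M) = 27 - 7 = 20
LF(B2) = LS(M) - sum(successors on chain B) = 20 - 7 = 13
LS = LF - duration = 13 - 4 = 9
Total float = LS - ES = 9 - 5 = 4

4


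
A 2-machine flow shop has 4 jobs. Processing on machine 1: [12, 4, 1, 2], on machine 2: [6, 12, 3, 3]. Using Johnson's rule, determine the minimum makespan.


Apply Johnson's rule:
  Group 1 (a <= b): [(3, 1, 3), (4, 2, 3), (2, 4, 12)]
  Group 2 (a > b): [(1, 12, 6)]
Optimal job order: [3, 4, 2, 1]
Schedule:
  Job 3: M1 done at 1, M2 done at 4
  Job 4: M1 done at 3, M2 done at 7
  Job 2: M1 done at 7, M2 done at 19
  Job 1: M1 done at 19, M2 done at 25
Makespan = 25

25


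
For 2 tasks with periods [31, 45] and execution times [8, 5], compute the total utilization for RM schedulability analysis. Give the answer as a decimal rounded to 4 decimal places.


Compute individual utilizations (exact fractions):
  Task 1: C/T = 8/31 (approx. 0.2581)
  Task 2: C/T = 5/45 = 1/9 (approx. 0.1111)
Total utilization U = 8/31 + 1/9 = 103/279
Rounded to 4 decimal places: U = 0.3692
RM (Liu & Layland) bound for 2 tasks = 0.828427; compare with U = 103/279 (approx. 0.369176)
U <= bound, so schedulable by RM sufficient condition.

0.3692


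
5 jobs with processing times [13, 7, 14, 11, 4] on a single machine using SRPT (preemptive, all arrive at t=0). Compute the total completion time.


Since all jobs arrive at t=0, SRPT equals SPT ordering.
SPT order: [4, 7, 11, 13, 14]
Completion times:
  Job 1: p=4, C=4
  Job 2: p=7, C=11
  Job 3: p=11, C=22
  Job 4: p=13, C=35
  Job 5: p=14, C=49
Total completion time = 4 + 11 + 22 + 35 + 49 = 121

121


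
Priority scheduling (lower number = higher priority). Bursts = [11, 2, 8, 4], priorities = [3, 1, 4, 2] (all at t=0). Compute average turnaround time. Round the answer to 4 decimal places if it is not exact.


Sort by priority (ascending = highest first):
Order: [(1, 2), (2, 4), (3, 11), (4, 8)]
Completion times:
  Priority 1, burst=2, C=2
  Priority 2, burst=4, C=6
  Priority 3, burst=11, C=17
  Priority 4, burst=8, C=25
Average turnaround = 50/4 = 12.5

12.5


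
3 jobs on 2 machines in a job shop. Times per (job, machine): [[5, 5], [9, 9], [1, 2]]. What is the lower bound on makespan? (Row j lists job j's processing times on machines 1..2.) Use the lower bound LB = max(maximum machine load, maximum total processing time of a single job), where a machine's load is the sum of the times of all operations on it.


Machine loads:
  Machine 1: 5 + 9 + 1 = 15
  Machine 2: 5 + 9 + 2 = 16
Max machine load = 16
Job totals:
  Job 1: 10
  Job 2: 18
  Job 3: 3
Max job total = 18
Lower bound = max(16, 18) = 18

18


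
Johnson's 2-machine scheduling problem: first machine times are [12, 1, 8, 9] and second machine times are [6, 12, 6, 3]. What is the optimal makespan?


Apply Johnson's rule:
  Group 1 (a <= b): [(2, 1, 12)]
  Group 2 (a > b): [(1, 12, 6), (3, 8, 6), (4, 9, 3)]
Optimal job order: [2, 1, 3, 4]
Schedule:
  Job 2: M1 done at 1, M2 done at 13
  Job 1: M1 done at 13, M2 done at 19
  Job 3: M1 done at 21, M2 done at 27
  Job 4: M1 done at 30, M2 done at 33
Makespan = 33

33


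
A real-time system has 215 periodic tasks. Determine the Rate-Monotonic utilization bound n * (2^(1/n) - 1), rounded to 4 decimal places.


Compute 2^(1/215) = 1.0032291429
Subtract 1: 1.0032291429 - 1 = 0.0032291429
Multiply by n: 215 * 0.0032291429 = 0.6942657235
Round to 4 dp: 0.6943

0.6943


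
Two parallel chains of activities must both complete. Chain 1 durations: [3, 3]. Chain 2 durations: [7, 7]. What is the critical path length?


Path A total = 3 + 3 = 6
Path B total = 7 + 7 = 14
Critical path = longest path = max(6, 14) = 14

14


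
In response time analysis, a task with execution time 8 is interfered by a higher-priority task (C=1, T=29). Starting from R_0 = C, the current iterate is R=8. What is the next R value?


R_next = C + ceil(R_prev / T_hp) * C_hp
ceil(8 / 29) = ceil(0.2759) = 1
Interference = 1 * 1 = 1
R_next = 8 + 1 = 9

9


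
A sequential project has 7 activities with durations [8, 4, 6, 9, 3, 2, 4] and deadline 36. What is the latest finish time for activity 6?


LF(activity 6) = deadline - sum of successor durations
Successors: activities 7 through 7 with durations [4]
Sum of successor durations = 4
LF = 36 - 4 = 32

32


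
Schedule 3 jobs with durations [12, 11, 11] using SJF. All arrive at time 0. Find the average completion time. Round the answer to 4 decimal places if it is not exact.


SJF order (ascending): [11, 11, 12]
Completion times:
  Job 1: burst=11, C=11
  Job 2: burst=11, C=22
  Job 3: burst=12, C=34
Average completion = 67/3 = 22.3333

22.3333


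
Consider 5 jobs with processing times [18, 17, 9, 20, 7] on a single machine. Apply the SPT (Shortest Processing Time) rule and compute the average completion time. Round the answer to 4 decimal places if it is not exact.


Sort jobs by processing time (SPT order): [7, 9, 17, 18, 20]
Compute completion times sequentially:
  Job 1: processing = 7, completes at 7
  Job 2: processing = 9, completes at 16
  Job 3: processing = 17, completes at 33
  Job 4: processing = 18, completes at 51
  Job 5: processing = 20, completes at 71
Sum of completion times = 178
Average completion time = 178/5 = 35.6

35.6


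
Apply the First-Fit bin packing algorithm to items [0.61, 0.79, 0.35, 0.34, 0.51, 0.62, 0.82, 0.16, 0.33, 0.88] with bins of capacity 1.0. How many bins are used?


Place items sequentially using First-Fit:
  Item 0.61 -> new Bin 1
  Item 0.79 -> new Bin 2
  Item 0.35 -> Bin 1 (now 0.96)
  Item 0.34 -> new Bin 3
  Item 0.51 -> Bin 3 (now 0.85)
  Item 0.62 -> new Bin 4
  Item 0.82 -> new Bin 5
  Item 0.16 -> Bin 2 (now 0.95)
  Item 0.33 -> Bin 4 (now 0.95)
  Item 0.88 -> new Bin 6
Total bins used = 6

6


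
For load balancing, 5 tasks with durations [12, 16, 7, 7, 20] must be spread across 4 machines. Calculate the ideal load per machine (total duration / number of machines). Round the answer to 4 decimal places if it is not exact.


Total processing time = 12 + 16 + 7 + 7 + 20 = 62
Number of machines = 4
Ideal balanced load = 62 / 4 = 15.5

15.5


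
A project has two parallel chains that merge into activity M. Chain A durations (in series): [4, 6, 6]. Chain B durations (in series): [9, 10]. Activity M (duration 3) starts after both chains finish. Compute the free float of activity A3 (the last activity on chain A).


ES(A3) = sum of predecessors on chain A = 10
EF(A3) = ES + duration = 10 + 6 = 16
Successor of A3 is M. ES(M) = max(sum(A), sum(B)) = max(16, 19) = 19
Free float = ES(successor) - EF(current) = 19 - 16 = 3

3


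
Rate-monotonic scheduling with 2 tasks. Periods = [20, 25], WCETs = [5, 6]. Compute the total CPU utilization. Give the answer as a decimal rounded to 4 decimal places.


Compute individual utilizations (exact fractions):
  Task 1: C/T = 5/20 = 1/4 (approx. 0.25)
  Task 2: C/T = 6/25 (approx. 0.24)
Total utilization U = 1/4 + 6/25 = 49/100
Rounded to 4 decimal places: U = 0.4900
RM (Liu & Layland) bound for 2 tasks = 0.828427; compare with U = 49/100 (approx. 0.490000)
U <= bound, so schedulable by RM sufficient condition.

0.4900


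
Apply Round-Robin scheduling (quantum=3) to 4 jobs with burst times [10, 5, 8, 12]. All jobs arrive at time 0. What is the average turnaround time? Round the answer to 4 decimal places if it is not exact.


Time quantum = 3
Execution trace:
  J1 runs 3 units, time = 3
  J2 runs 3 units, time = 6
  J3 runs 3 units, time = 9
  J4 runs 3 units, time = 12
  J1 runs 3 units, time = 15
  J2 runs 2 units, time = 17
  J3 runs 3 units, time = 20
  J4 runs 3 units, time = 23
  J1 runs 3 units, time = 26
  J3 runs 2 units, time = 28
  J4 runs 3 units, time = 31
  J1 runs 1 units, time = 32
  J4 runs 3 units, time = 35
Finish times: [32, 17, 28, 35]
Average turnaround = 112/4 = 28.0

28.0


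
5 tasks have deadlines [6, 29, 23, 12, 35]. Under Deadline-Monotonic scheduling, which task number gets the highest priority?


Sort tasks by relative deadline (ascending):
  Task 1: deadline = 6
  Task 4: deadline = 12
  Task 3: deadline = 23
  Task 2: deadline = 29
  Task 5: deadline = 35
Priority order (highest first): [1, 4, 3, 2, 5]
Highest priority task = 1

1


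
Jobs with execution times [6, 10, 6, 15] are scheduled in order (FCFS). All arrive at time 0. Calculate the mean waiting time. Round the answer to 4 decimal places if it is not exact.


FCFS order (as given): [6, 10, 6, 15]
Waiting times:
  Job 1: wait = 0
  Job 2: wait = 6
  Job 3: wait = 16
  Job 4: wait = 22
Sum of waiting times = 44
Average waiting time = 44/4 = 11.0

11.0


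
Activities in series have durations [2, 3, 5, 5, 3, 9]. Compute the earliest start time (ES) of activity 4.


Activity 4 starts after activities 1 through 3 complete.
Predecessor durations: [2, 3, 5]
ES = 2 + 3 + 5 = 10

10


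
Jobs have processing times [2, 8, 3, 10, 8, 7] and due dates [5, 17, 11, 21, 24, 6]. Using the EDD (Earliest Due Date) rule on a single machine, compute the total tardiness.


Sort by due date (EDD order): [(2, 5), (7, 6), (3, 11), (8, 17), (10, 21), (8, 24)]
Compute completion times and tardiness:
  Job 1: p=2, d=5, C=2, tardiness=max(0,2-5)=0
  Job 2: p=7, d=6, C=9, tardiness=max(0,9-6)=3
  Job 3: p=3, d=11, C=12, tardiness=max(0,12-11)=1
  Job 4: p=8, d=17, C=20, tardiness=max(0,20-17)=3
  Job 5: p=10, d=21, C=30, tardiness=max(0,30-21)=9
  Job 6: p=8, d=24, C=38, tardiness=max(0,38-24)=14
Total tardiness = 30

30


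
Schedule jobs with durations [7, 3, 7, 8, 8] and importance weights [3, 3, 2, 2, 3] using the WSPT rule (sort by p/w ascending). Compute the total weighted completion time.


Compute p/w ratios and sort ascending (WSPT): [(3, 3), (7, 3), (8, 3), (7, 2), (8, 2)]
Compute weighted completion times:
  Job (p=3,w=3): C=3, w*C=3*3=9
  Job (p=7,w=3): C=10, w*C=3*10=30
  Job (p=8,w=3): C=18, w*C=3*18=54
  Job (p=7,w=2): C=25, w*C=2*25=50
  Job (p=8,w=2): C=33, w*C=2*33=66
Total weighted completion time = 209

209


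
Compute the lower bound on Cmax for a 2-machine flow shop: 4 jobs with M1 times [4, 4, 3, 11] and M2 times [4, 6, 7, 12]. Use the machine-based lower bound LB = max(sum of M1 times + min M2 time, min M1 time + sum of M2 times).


LB1 = sum(M1 times) + min(M2 times) = 22 + 4 = 26
LB2 = min(M1 times) + sum(M2 times) = 3 + 29 = 32
Lower bound = max(LB1, LB2) = max(26, 32) = 32

32


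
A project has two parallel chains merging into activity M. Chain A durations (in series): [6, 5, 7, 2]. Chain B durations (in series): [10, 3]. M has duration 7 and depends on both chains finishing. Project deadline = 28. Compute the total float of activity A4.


Forward pass: ES(A4) = sum of predecessors on chain A = 18
EF = ES + duration = 18 + 2 = 20
Backward pass: LF(M) = deadline = 28; LS(M) = 28 - 7 = 21
LF(A4) = LS(M) - sum(successors on chain A) = 21 - 0 = 21
LS = LF - duration = 21 - 2 = 19
Total float = LS - ES = 19 - 18 = 1

1


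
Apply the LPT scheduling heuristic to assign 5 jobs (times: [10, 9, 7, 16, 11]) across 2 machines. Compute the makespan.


Sort jobs in decreasing order (LPT): [16, 11, 10, 9, 7]
Assign each job to the least loaded machine:
  Machine 1: jobs [16, 9], load = 25
  Machine 2: jobs [11, 10, 7], load = 28
Makespan = max load = 28

28


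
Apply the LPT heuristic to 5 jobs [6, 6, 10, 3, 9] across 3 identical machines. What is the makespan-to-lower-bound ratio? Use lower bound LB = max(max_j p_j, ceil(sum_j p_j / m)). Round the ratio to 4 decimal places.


LPT order: [10, 9, 6, 6, 3]
Machine loads after assignment: [10, 12, 12]
LPT makespan = 12
Lower bound = max(max_job, ceil(total/3)) = max(10, 12) = 12
Ratio = 12 / 12 = 1.0

1.0


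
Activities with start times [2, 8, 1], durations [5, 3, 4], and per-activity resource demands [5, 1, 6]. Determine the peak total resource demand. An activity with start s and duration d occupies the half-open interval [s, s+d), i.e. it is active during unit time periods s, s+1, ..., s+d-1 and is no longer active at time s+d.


Each activity i is active on [start_i, start_i + duration_i).
Compute total resource usage per time slot:
  t=0: active resources = [], total = 0
  t=1: active resources = [6], total = 6
  t=2: active resources = [5, 6], total = 11
  t=3: active resources = [5, 6], total = 11
  t=4: active resources = [5, 6], total = 11
  t=5: active resources = [5], total = 5
  t=6: active resources = [5], total = 5
  t=7: active resources = [], total = 0
  t=8: active resources = [1], total = 1
  t=9: active resources = [1], total = 1
  t=10: active resources = [1], total = 1
Peak resource demand = 11

11


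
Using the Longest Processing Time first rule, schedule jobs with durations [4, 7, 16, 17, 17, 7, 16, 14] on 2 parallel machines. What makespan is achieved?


Sort jobs in decreasing order (LPT): [17, 17, 16, 16, 14, 7, 7, 4]
Assign each job to the least loaded machine:
  Machine 1: jobs [17, 16, 14, 4], load = 51
  Machine 2: jobs [17, 16, 7, 7], load = 47
Makespan = max load = 51

51


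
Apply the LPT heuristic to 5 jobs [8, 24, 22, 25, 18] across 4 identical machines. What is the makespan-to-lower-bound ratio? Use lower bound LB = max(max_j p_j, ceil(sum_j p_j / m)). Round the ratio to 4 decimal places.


LPT order: [25, 24, 22, 18, 8]
Machine loads after assignment: [25, 24, 22, 26]
LPT makespan = 26
Lower bound = max(max_job, ceil(total/4)) = max(25, 25) = 25
Ratio = 26 / 25 = 1.04

1.04


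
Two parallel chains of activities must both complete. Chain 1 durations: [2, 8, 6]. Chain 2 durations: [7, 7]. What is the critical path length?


Path A total = 2 + 8 + 6 = 16
Path B total = 7 + 7 = 14
Critical path = longest path = max(16, 14) = 16

16


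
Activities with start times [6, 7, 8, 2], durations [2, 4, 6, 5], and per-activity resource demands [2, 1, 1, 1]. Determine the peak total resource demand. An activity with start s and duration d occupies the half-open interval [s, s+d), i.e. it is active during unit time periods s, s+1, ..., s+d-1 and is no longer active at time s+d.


Each activity i is active on [start_i, start_i + duration_i).
Compute total resource usage per time slot:
  t=0: active resources = [], total = 0
  t=1: active resources = [], total = 0
  t=2: active resources = [1], total = 1
  t=3: active resources = [1], total = 1
  t=4: active resources = [1], total = 1
  t=5: active resources = [1], total = 1
  t=6: active resources = [2, 1], total = 3
  t=7: active resources = [2, 1], total = 3
  t=8: active resources = [1, 1], total = 2
  t=9: active resources = [1, 1], total = 2
  t=10: active resources = [1, 1], total = 2
  t=11: active resources = [1], total = 1
  t=12: active resources = [1], total = 1
  t=13: active resources = [1], total = 1
Peak resource demand = 3

3


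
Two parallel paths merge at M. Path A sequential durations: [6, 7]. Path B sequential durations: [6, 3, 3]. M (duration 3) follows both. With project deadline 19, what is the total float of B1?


Forward pass: ES(B1) = sum of predecessors on chain B = 0
EF = ES + duration = 0 + 6 = 6
Backward pass: LF(M) = deadline = 19; LS(M) = 19 - 3 = 16
LF(B1) = LS(M) - sum(successors on chain B) = 16 - 6 = 10
LS = LF - duration = 10 - 6 = 4
Total float = LS - ES = 4 - 0 = 4

4


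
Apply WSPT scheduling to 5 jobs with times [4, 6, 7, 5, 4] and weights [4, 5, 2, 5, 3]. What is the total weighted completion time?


Compute p/w ratios and sort ascending (WSPT): [(4, 4), (5, 5), (6, 5), (4, 3), (7, 2)]
Compute weighted completion times:
  Job (p=4,w=4): C=4, w*C=4*4=16
  Job (p=5,w=5): C=9, w*C=5*9=45
  Job (p=6,w=5): C=15, w*C=5*15=75
  Job (p=4,w=3): C=19, w*C=3*19=57
  Job (p=7,w=2): C=26, w*C=2*26=52
Total weighted completion time = 245

245


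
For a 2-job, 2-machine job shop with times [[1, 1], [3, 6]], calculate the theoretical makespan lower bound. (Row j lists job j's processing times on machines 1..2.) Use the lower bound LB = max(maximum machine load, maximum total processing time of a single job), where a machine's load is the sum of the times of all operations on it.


Machine loads:
  Machine 1: 1 + 3 = 4
  Machine 2: 1 + 6 = 7
Max machine load = 7
Job totals:
  Job 1: 2
  Job 2: 9
Max job total = 9
Lower bound = max(7, 9) = 9

9


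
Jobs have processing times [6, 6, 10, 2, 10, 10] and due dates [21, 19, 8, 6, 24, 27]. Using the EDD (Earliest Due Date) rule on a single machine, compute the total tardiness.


Sort by due date (EDD order): [(2, 6), (10, 8), (6, 19), (6, 21), (10, 24), (10, 27)]
Compute completion times and tardiness:
  Job 1: p=2, d=6, C=2, tardiness=max(0,2-6)=0
  Job 2: p=10, d=8, C=12, tardiness=max(0,12-8)=4
  Job 3: p=6, d=19, C=18, tardiness=max(0,18-19)=0
  Job 4: p=6, d=21, C=24, tardiness=max(0,24-21)=3
  Job 5: p=10, d=24, C=34, tardiness=max(0,34-24)=10
  Job 6: p=10, d=27, C=44, tardiness=max(0,44-27)=17
Total tardiness = 34

34


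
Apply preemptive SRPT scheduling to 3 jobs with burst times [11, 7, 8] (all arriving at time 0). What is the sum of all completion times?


Since all jobs arrive at t=0, SRPT equals SPT ordering.
SPT order: [7, 8, 11]
Completion times:
  Job 1: p=7, C=7
  Job 2: p=8, C=15
  Job 3: p=11, C=26
Total completion time = 7 + 15 + 26 = 48

48


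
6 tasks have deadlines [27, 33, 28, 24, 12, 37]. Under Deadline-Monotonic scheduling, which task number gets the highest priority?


Sort tasks by relative deadline (ascending):
  Task 5: deadline = 12
  Task 4: deadline = 24
  Task 1: deadline = 27
  Task 3: deadline = 28
  Task 2: deadline = 33
  Task 6: deadline = 37
Priority order (highest first): [5, 4, 1, 3, 2, 6]
Highest priority task = 5

5


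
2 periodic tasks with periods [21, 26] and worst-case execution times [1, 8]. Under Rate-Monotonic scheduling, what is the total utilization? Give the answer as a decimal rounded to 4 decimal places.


Compute individual utilizations (exact fractions):
  Task 1: C/T = 1/21 (approx. 0.0476)
  Task 2: C/T = 8/26 = 4/13 (approx. 0.3077)
Total utilization U = 1/21 + 4/13 = 97/273
Rounded to 4 decimal places: U = 0.3553
RM (Liu & Layland) bound for 2 tasks = 0.828427; compare with U = 97/273 (approx. 0.355311)
U <= bound, so schedulable by RM sufficient condition.

0.3553


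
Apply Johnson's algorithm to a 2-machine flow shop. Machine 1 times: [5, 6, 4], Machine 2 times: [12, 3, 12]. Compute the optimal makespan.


Apply Johnson's rule:
  Group 1 (a <= b): [(3, 4, 12), (1, 5, 12)]
  Group 2 (a > b): [(2, 6, 3)]
Optimal job order: [3, 1, 2]
Schedule:
  Job 3: M1 done at 4, M2 done at 16
  Job 1: M1 done at 9, M2 done at 28
  Job 2: M1 done at 15, M2 done at 31
Makespan = 31

31


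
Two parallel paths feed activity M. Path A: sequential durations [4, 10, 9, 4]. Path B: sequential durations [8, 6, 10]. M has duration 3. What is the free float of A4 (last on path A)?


ES(A4) = sum of predecessors on chain A = 23
EF(A4) = ES + duration = 23 + 4 = 27
Successor of A4 is M. ES(M) = max(sum(A), sum(B)) = max(27, 24) = 27
Free float = ES(successor) - EF(current) = 27 - 27 = 0

0
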